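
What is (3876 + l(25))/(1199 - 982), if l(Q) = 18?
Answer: 3894/217 ≈ 17.945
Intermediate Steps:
(3876 + l(25))/(1199 - 982) = (3876 + 18)/(1199 - 982) = 3894/217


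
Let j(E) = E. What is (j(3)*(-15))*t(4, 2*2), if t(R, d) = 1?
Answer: -45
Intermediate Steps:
(j(3)*(-15))*t(4, 2*2) = (3*(-15))*1 = -45*1 = -45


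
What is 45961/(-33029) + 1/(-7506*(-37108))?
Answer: -12801639001699/9199654830792 ≈ -1.3915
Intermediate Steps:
45961/(-33029) + 1/(-7506*(-37108)) = 45961*(-1/33029) - 1/7506*(-1/37108) = -45961/33029 + 1/278532648 = -12801639001699/9199654830792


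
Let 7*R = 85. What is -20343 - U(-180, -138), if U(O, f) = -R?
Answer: -142316/7 ≈ -20331.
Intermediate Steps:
R = 85/7 (R = (⅐)*85 = 85/7 ≈ 12.143)
U(O, f) = -85/7 (U(O, f) = -1*85/7 = -85/7)
-20343 - U(-180, -138) = -20343 - 1*(-85/7) = -20343 + 85/7 = -142316/7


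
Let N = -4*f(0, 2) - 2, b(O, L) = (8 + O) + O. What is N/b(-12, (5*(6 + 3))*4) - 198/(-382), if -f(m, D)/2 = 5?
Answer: -2837/1528 ≈ -1.8567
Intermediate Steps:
f(m, D) = -10 (f(m, D) = -2*5 = -10)
b(O, L) = 8 + 2*O
N = 38 (N = -4*(-10) - 2 = 40 - 2 = 38)
N/b(-12, (5*(6 + 3))*4) - 198/(-382) = 38/(8 + 2*(-12)) - 198/(-382) = 38/(8 - 24) - 198*(-1/382) = 38/(-16) + 99/191 = 38*(-1/16) + 99/191 = -19/8 + 99/191 = -2837/1528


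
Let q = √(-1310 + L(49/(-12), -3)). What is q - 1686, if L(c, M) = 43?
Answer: -1686 + I*√1267 ≈ -1686.0 + 35.595*I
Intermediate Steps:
q = I*√1267 (q = √(-1310 + 43) = √(-1267) = I*√1267 ≈ 35.595*I)
q - 1686 = I*√1267 - 1686 = -1686 + I*√1267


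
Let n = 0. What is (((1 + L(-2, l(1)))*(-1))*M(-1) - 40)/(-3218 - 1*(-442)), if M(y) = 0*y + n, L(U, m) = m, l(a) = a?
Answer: 5/347 ≈ 0.014409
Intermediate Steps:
M(y) = 0 (M(y) = 0*y + 0 = 0 + 0 = 0)
(((1 + L(-2, l(1)))*(-1))*M(-1) - 40)/(-3218 - 1*(-442)) = (((1 + 1)*(-1))*0 - 40)/(-3218 - 1*(-442)) = ((2*(-1))*0 - 40)/(-3218 + 442) = (-2*0 - 40)/(-2776) = (0 - 40)*(-1/2776) = -40*(-1/2776) = 5/347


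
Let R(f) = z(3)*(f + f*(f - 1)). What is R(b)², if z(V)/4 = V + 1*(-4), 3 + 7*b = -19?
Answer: 3748096/2401 ≈ 1561.1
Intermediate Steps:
b = -22/7 (b = -3/7 + (⅐)*(-19) = -3/7 - 19/7 = -22/7 ≈ -3.1429)
z(V) = -16 + 4*V (z(V) = 4*(V + 1*(-4)) = 4*(V - 4) = 4*(-4 + V) = -16 + 4*V)
R(f) = -4*f - 4*f*(-1 + f) (R(f) = (-16 + 4*3)*(f + f*(f - 1)) = (-16 + 12)*(f + f*(-1 + f)) = -4*(f + f*(-1 + f)) = -4*f - 4*f*(-1 + f))
R(b)² = (-4*(-22/7)²)² = (-4*484/49)² = (-1936/49)² = 3748096/2401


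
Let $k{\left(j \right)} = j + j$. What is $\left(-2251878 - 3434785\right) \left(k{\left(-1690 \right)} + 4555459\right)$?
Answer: $-25886139222377$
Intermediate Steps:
$k{\left(j \right)} = 2 j$
$\left(-2251878 - 3434785\right) \left(k{\left(-1690 \right)} + 4555459\right) = \left(-2251878 - 3434785\right) \left(2 \left(-1690\right) + 4555459\right) = - 5686663 \left(-3380 + 4555459\right) = \left(-5686663\right) 4552079 = -25886139222377$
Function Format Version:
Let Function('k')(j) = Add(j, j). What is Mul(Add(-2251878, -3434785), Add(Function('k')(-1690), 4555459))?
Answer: -25886139222377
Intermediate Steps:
Function('k')(j) = Mul(2, j)
Mul(Add(-2251878, -3434785), Add(Function('k')(-1690), 4555459)) = Mul(Add(-2251878, -3434785), Add(Mul(2, -1690), 4555459)) = Mul(-5686663, Add(-3380, 4555459)) = Mul(-5686663, 4552079) = -25886139222377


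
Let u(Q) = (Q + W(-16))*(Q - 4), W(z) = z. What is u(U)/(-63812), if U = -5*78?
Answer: -5713/2279 ≈ -2.5068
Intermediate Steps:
U = -390
u(Q) = (-16 + Q)*(-4 + Q) (u(Q) = (Q - 16)*(Q - 4) = (-16 + Q)*(-4 + Q))
u(U)/(-63812) = (64 + (-390)**2 - 20*(-390))/(-63812) = (64 + 152100 + 7800)*(-1/63812) = 159964*(-1/63812) = -5713/2279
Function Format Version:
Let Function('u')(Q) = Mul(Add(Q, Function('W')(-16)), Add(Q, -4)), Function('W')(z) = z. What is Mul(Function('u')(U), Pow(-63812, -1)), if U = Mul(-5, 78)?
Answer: Rational(-5713, 2279) ≈ -2.5068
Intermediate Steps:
U = -390
Function('u')(Q) = Mul(Add(-16, Q), Add(-4, Q)) (Function('u')(Q) = Mul(Add(Q, -16), Add(Q, -4)) = Mul(Add(-16, Q), Add(-4, Q)))
Mul(Function('u')(U), Pow(-63812, -1)) = Mul(Add(64, Pow(-390, 2), Mul(-20, -390)), Pow(-63812, -1)) = Mul(Add(64, 152100, 7800), Rational(-1, 63812)) = Mul(159964, Rational(-1, 63812)) = Rational(-5713, 2279)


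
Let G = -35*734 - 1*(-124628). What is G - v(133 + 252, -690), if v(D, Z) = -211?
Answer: 99149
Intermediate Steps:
G = 98938 (G = -25690 + 124628 = 98938)
G - v(133 + 252, -690) = 98938 - 1*(-211) = 98938 + 211 = 99149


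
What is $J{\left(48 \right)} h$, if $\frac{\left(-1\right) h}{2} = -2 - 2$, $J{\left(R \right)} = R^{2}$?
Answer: $18432$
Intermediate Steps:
$h = 8$ ($h = - 2 \left(-2 - 2\right) = \left(-2\right) \left(-4\right) = 8$)
$J{\left(48 \right)} h = 48^{2} \cdot 8 = 2304 \cdot 8 = 18432$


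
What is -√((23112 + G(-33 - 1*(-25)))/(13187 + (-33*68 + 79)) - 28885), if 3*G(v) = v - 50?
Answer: -I*√7249638002/501 ≈ -169.95*I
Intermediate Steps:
G(v) = -50/3 + v/3 (G(v) = (v - 50)/3 = (-50 + v)/3 = -50/3 + v/3)
-√((23112 + G(-33 - 1*(-25)))/(13187 + (-33*68 + 79)) - 28885) = -√((23112 + (-50/3 + (-33 - 1*(-25))/3))/(13187 + (-33*68 + 79)) - 28885) = -√((23112 + (-50/3 + (-33 + 25)/3))/(13187 + (-2244 + 79)) - 28885) = -√((23112 + (-50/3 + (⅓)*(-8)))/(13187 - 2165) - 28885) = -√((23112 + (-50/3 - 8/3))/11022 - 28885) = -√((23112 - 58/3)*(1/11022) - 28885) = -√((69278/3)*(1/11022) - 28885) = -√(3149/1503 - 28885) = -√(-43411006/1503) = -I*√7249638002/501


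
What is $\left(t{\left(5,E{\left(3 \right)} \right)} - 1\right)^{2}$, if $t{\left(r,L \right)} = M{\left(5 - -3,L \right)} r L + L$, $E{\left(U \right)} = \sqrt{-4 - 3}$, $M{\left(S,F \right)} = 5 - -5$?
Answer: $\left(1 - 51 i \sqrt{7}\right)^{2} \approx -18206.0 - 269.9 i$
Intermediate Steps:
$M{\left(S,F \right)} = 10$ ($M{\left(S,F \right)} = 5 + 5 = 10$)
$E{\left(U \right)} = i \sqrt{7}$ ($E{\left(U \right)} = \sqrt{-7} = i \sqrt{7}$)
$t{\left(r,L \right)} = L + 10 L r$ ($t{\left(r,L \right)} = 10 r L + L = 10 L r + L = L + 10 L r$)
$\left(t{\left(5,E{\left(3 \right)} \right)} - 1\right)^{2} = \left(i \sqrt{7} \left(1 + 10 \cdot 5\right) - 1\right)^{2} = \left(i \sqrt{7} \left(1 + 50\right) - 1\right)^{2} = \left(i \sqrt{7} \cdot 51 - 1\right)^{2} = \left(51 i \sqrt{7} - 1\right)^{2} = \left(-1 + 51 i \sqrt{7}\right)^{2}$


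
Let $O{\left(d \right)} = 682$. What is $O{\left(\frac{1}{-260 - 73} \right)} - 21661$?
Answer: $-20979$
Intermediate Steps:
$O{\left(\frac{1}{-260 - 73} \right)} - 21661 = 682 - 21661 = -20979$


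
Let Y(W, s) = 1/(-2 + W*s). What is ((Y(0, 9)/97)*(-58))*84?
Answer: 2436/97 ≈ 25.113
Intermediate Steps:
((Y(0, 9)/97)*(-58))*84 = ((1/((-2 + 0*9)*97))*(-58))*84 = (((1/97)/(-2 + 0))*(-58))*84 = (((1/97)/(-2))*(-58))*84 = (-½*1/97*(-58))*84 = -1/194*(-58)*84 = (29/97)*84 = 2436/97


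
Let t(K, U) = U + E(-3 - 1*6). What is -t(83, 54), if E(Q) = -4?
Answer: -50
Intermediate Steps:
t(K, U) = -4 + U (t(K, U) = U - 4 = -4 + U)
-t(83, 54) = -(-4 + 54) = -1*50 = -50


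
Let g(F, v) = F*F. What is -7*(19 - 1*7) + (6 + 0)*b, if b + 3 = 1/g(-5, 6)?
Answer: -2544/25 ≈ -101.76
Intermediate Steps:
g(F, v) = F²
b = -74/25 (b = -3 + 1/((-5)²) = -3 + 1/25 = -74/25 ≈ -2.9600)
-7*(19 - 1*7) + (6 + 0)*b = -7*(19 - 1*7) + (6 + 0)*(-74/25) = -7*(19 - 7) + 6*(-74/25) = -7*12 - 444/25 = -84 - 444/25 = -2544/25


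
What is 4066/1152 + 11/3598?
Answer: 3660535/1036224 ≈ 3.5326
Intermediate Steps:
4066/1152 + 11/3598 = 4066*(1/1152) + 11*(1/3598) = 2033/576 + 11/3598 = 3660535/1036224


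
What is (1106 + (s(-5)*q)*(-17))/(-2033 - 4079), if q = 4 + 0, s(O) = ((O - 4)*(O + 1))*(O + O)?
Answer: -12793/3056 ≈ -4.1862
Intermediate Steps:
s(O) = 2*O*(1 + O)*(-4 + O) (s(O) = ((-4 + O)*(1 + O))*(2*O) = ((1 + O)*(-4 + O))*(2*O) = 2*O*(1 + O)*(-4 + O))
q = 4
(1106 + (s(-5)*q)*(-17))/(-2033 - 4079) = (1106 + ((2*(-5)*(-4 + (-5)² - 3*(-5)))*4)*(-17))/(-2033 - 4079) = (1106 + ((2*(-5)*(-4 + 25 + 15))*4)*(-17))/(-6112) = (1106 + ((2*(-5)*36)*4)*(-17))*(-1/6112) = (1106 - 360*4*(-17))*(-1/6112) = (1106 - 1440*(-17))*(-1/6112) = (1106 + 24480)*(-1/6112) = 25586*(-1/6112) = -12793/3056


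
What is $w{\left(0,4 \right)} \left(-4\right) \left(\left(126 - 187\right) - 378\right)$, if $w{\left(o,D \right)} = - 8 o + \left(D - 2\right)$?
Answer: $3512$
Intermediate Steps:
$w{\left(o,D \right)} = -2 + D - 8 o$ ($w{\left(o,D \right)} = - 8 o + \left(-2 + D\right) = -2 + D - 8 o$)
$w{\left(0,4 \right)} \left(-4\right) \left(\left(126 - 187\right) - 378\right) = \left(-2 + 4 - 0\right) \left(-4\right) \left(\left(126 - 187\right) - 378\right) = \left(-2 + 4 + 0\right) \left(-4\right) \left(-61 - 378\right) = 2 \left(-4\right) \left(-439\right) = \left(-8\right) \left(-439\right) = 3512$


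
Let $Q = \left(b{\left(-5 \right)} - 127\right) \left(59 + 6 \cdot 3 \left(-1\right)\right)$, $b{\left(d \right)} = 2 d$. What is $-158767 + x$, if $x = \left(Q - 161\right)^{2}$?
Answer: $33226517$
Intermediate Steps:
$Q = -5617$ ($Q = \left(2 \left(-5\right) - 127\right) \left(59 + 6 \cdot 3 \left(-1\right)\right) = \left(-10 - 127\right) \left(59 + 18 \left(-1\right)\right) = - 137 \left(59 - 18\right) = \left(-137\right) 41 = -5617$)
$x = 33385284$ ($x = \left(-5617 - 161\right)^{2} = \left(-5778\right)^{2} = 33385284$)
$-158767 + x = -158767 + 33385284 = 33226517$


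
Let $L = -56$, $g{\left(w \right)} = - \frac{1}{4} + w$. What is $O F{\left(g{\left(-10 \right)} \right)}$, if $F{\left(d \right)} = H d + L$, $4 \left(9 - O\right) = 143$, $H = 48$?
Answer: $14659$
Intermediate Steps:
$g{\left(w \right)} = - \frac{1}{4} + w$ ($g{\left(w \right)} = \left(-1\right) \frac{1}{4} + w = - \frac{1}{4} + w$)
$O = - \frac{107}{4}$ ($O = 9 - \frac{143}{4} = - \frac{107}{4} \approx -26.75$)
$F{\left(d \right)} = -56 + 48 d$ ($F{\left(d \right)} = 48 d - 56 = -56 + 48 d$)
$O F{\left(g{\left(-10 \right)} \right)} = - \frac{107 \left(-56 + 48 \left(- \frac{1}{4} - 10\right)\right)}{4} = - \frac{107 \left(-56 + 48 \left(- \frac{41}{4}\right)\right)}{4} = - \frac{107 \left(-56 - 492\right)}{4} = \left(- \frac{107}{4}\right) \left(-548\right) = 14659$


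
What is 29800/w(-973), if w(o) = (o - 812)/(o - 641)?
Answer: 3206480/119 ≈ 26945.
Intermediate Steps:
w(o) = (-812 + o)/(-641 + o)
29800/w(-973) = 29800/(((-812 - 973)/(-641 - 973))) = 29800/((-1785/(-1614))) = 29800/((-1/1614*(-1785))) = 29800/(595/538) = 29800*(538/595) = 3206480/119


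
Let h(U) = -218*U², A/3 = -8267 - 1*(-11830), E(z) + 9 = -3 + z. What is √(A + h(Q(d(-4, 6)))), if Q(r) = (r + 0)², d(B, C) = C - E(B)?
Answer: I*√51057119 ≈ 7145.4*I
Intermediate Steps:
E(z) = -12 + z (E(z) = -9 + (-3 + z) = -12 + z)
d(B, C) = 12 + C - B (d(B, C) = C - (-12 + B) = C + (12 - B) = 12 + C - B)
A = 10689 (A = 3*(-8267 - 1*(-11830)) = 3*(-8267 + 11830) = 3*3563 = 10689)
Q(r) = r²
√(A + h(Q(d(-4, 6)))) = √(10689 - 218*(12 + 6 - 1*(-4))⁴) = √(10689 - 218*(12 + 6 + 4)⁴) = √(10689 - 218*(22²)²) = √(10689 - 218*484²) = √(10689 - 218*234256) = √(10689 - 51067808) = √(-51057119) = I*√51057119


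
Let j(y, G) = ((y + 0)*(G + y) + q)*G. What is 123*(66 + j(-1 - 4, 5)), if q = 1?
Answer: 8733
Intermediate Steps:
j(y, G) = G*(1 + y*(G + y)) (j(y, G) = ((y + 0)*(G + y) + 1)*G = (y*(G + y) + 1)*G = (1 + y*(G + y))*G = G*(1 + y*(G + y)))
123*(66 + j(-1 - 4, 5)) = 123*(66 + 5*(1 + (-1 - 4)² + 5*(-1 - 4))) = 123*(66 + 5*(1 + (-5)² + 5*(-5))) = 123*(66 + 5*(1 + 25 - 25)) = 123*(66 + 5*1) = 123*(66 + 5) = 123*71 = 8733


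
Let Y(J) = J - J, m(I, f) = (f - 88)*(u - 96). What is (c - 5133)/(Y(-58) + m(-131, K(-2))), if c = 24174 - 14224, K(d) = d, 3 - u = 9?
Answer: 4817/9180 ≈ 0.52473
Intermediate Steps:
u = -6 (u = 3 - 1*9 = 3 - 9 = -6)
m(I, f) = 8976 - 102*f (m(I, f) = (f - 88)*(-6 - 96) = (-88 + f)*(-102) = 8976 - 102*f)
Y(J) = 0
c = 9950
(c - 5133)/(Y(-58) + m(-131, K(-2))) = (9950 - 5133)/(0 + (8976 - 102*(-2))) = 4817/(0 + (8976 + 204)) = 4817/(0 + 9180) = 4817/9180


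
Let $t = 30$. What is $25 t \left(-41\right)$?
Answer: $-30750$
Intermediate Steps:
$25 t \left(-41\right) = 25 \cdot 30 \left(-41\right) = 750 \left(-41\right) = -30750$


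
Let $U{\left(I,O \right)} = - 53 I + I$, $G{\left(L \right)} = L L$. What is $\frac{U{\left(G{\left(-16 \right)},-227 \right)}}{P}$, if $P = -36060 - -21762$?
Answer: $\frac{6656}{7149} \approx 0.93104$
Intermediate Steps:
$G{\left(L \right)} = L^{2}$
$U{\left(I,O \right)} = - 52 I$
$P = -14298$ ($P = -36060 + 21762 = -14298$)
$\frac{U{\left(G{\left(-16 \right)},-227 \right)}}{P} = \frac{\left(-52\right) \left(-16\right)^{2}}{-14298} = \left(-52\right) 256 \left(- \frac{1}{14298}\right) = \left(-13312\right) \left(- \frac{1}{14298}\right) = \frac{6656}{7149}$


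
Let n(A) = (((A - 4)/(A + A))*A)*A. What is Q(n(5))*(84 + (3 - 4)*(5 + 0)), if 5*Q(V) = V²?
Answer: 395/4 ≈ 98.750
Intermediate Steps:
n(A) = A*(-2 + A/2) (n(A) = (((-4 + A)/((2*A)))*A)*A = (((-4 + A)*(1/(2*A)))*A)*A = (((-4 + A)/(2*A))*A)*A = (-2 + A/2)*A = A*(-2 + A/2))
Q(V) = V²/5
Q(n(5))*(84 + (3 - 4)*(5 + 0)) = (((½)*5*(-4 + 5))²/5)*(84 + (3 - 4)*(5 + 0)) = (((½)*5*1)²/5)*(84 - 1*5) = ((5/2)²/5)*(84 - 5) = ((⅕)*(25/4))*79 = (5/4)*79 = 395/4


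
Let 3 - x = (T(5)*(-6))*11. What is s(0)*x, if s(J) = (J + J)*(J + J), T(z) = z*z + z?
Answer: 0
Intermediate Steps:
T(z) = z + z² (T(z) = z² + z = z + z²)
s(J) = 4*J² (s(J) = (2*J)*(2*J) = 4*J²)
x = 1983 (x = 3 - (5*(1 + 5))*(-6)*11 = 3 - (5*6)*(-6)*11 = 3 - 30*(-6)*11 = 3 - (-180)*11 = 3 - 1*(-1980) = 3 + 1980 = 1983)
s(0)*x = (4*0²)*1983 = (4*0)*1983 = 0*1983 = 0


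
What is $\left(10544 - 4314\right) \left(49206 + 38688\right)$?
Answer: $547579620$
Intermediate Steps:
$\left(10544 - 4314\right) \left(49206 + 38688\right) = 6230 \cdot 87894 = 547579620$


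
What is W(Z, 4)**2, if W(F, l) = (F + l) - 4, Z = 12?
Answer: 144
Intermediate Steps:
W(F, l) = -4 + F + l
W(Z, 4)**2 = (-4 + 12 + 4)**2 = 12**2 = 144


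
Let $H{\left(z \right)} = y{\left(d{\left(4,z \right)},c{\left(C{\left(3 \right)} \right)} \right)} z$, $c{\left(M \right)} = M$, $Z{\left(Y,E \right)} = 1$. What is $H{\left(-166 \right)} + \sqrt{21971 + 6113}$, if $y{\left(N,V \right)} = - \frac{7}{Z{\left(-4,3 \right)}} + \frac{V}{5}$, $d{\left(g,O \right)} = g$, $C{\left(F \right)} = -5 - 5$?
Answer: $1494 + 2 \sqrt{7021} \approx 1661.6$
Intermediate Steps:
$C{\left(F \right)} = -10$
$y{\left(N,V \right)} = -7 + \frac{V}{5}$ ($y{\left(N,V \right)} = - \frac{7}{1} + \frac{V}{5} = \left(-7\right) 1 + V \frac{1}{5} = -7 + \frac{V}{5}$)
$H{\left(z \right)} = - 9 z$ ($H{\left(z \right)} = \left(-7 + \frac{1}{5} \left(-10\right)\right) z = \left(-7 - 2\right) z = - 9 z$)
$H{\left(-166 \right)} + \sqrt{21971 + 6113} = \left(-9\right) \left(-166\right) + \sqrt{21971 + 6113} = 1494 + \sqrt{28084} = 1494 + 2 \sqrt{7021}$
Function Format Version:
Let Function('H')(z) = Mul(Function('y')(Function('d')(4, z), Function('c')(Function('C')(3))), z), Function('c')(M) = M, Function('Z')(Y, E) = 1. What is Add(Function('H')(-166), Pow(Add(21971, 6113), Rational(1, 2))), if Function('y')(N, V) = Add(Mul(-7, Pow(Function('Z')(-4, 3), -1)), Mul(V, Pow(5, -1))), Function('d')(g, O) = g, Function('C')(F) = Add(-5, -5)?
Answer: Add(1494, Mul(2, Pow(7021, Rational(1, 2)))) ≈ 1661.6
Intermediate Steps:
Function('C')(F) = -10
Function('y')(N, V) = Add(-7, Mul(Rational(1, 5), V)) (Function('y')(N, V) = Add(Mul(-7, Pow(1, -1)), Mul(V, Pow(5, -1))) = Add(Mul(-7, 1), Mul(V, Rational(1, 5))) = Add(-7, Mul(Rational(1, 5), V)))
Function('H')(z) = Mul(-9, z) (Function('H')(z) = Mul(Add(-7, Mul(Rational(1, 5), -10)), z) = Mul(Add(-7, -2), z) = Mul(-9, z))
Add(Function('H')(-166), Pow(Add(21971, 6113), Rational(1, 2))) = Add(Mul(-9, -166), Pow(Add(21971, 6113), Rational(1, 2))) = Add(1494, Pow(28084, Rational(1, 2))) = Add(1494, Mul(2, Pow(7021, Rational(1, 2))))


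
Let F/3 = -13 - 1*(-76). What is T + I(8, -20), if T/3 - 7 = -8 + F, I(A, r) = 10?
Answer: 574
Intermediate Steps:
F = 189 (F = 3*(-13 - 1*(-76)) = 3*(-13 + 76) = 3*63 = 189)
T = 564 (T = 21 + 3*(-8 + 189) = 21 + 3*181 = 21 + 543 = 564)
T + I(8, -20) = 564 + 10 = 574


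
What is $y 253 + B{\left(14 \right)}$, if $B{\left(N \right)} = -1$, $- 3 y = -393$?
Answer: $33142$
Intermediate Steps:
$y = 131$ ($y = \left(- \frac{1}{3}\right) \left(-393\right) = 131$)
$y 253 + B{\left(14 \right)} = 131 \cdot 253 - 1 = 33143 - 1 = 33142$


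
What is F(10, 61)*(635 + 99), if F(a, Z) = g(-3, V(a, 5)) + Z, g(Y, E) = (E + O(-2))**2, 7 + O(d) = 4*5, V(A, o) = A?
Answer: 433060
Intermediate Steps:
O(d) = 13 (O(d) = -7 + 4*5 = -7 + 20 = 13)
g(Y, E) = (13 + E)**2 (g(Y, E) = (E + 13)**2 = (13 + E)**2)
F(a, Z) = Z + (13 + a)**2 (F(a, Z) = (13 + a)**2 + Z = Z + (13 + a)**2)
F(10, 61)*(635 + 99) = (61 + (13 + 10)**2)*(635 + 99) = (61 + 23**2)*734 = (61 + 529)*734 = 590*734 = 433060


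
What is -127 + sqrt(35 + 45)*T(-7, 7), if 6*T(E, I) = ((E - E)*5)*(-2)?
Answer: -127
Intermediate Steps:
T(E, I) = 0 (T(E, I) = (((E - E)*5)*(-2))/6 = ((0*5)*(-2))/6 = (0*(-2))/6 = (1/6)*0 = 0)
-127 + sqrt(35 + 45)*T(-7, 7) = -127 + sqrt(35 + 45)*0 = -127 + sqrt(80)*0 = -127 + (4*sqrt(5))*0 = -127 + 0 = -127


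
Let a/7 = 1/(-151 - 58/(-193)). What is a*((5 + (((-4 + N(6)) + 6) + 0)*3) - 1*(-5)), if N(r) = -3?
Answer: -1351/4155 ≈ -0.32515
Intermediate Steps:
a = -193/4155 (a = 7/(-151 - 58/(-193)) = 7/(-151 - 58*(-1/193)) = 7/(-151 + 58/193) = 7/(-29085/193) = 7*(-193/29085) = -193/4155 ≈ -0.046450)
a*((5 + (((-4 + N(6)) + 6) + 0)*3) - 1*(-5)) = -193*((5 + (((-4 - 3) + 6) + 0)*3) - 1*(-5))/4155 = -193*((5 + ((-7 + 6) + 0)*3) + 5)/4155 = -193*((5 + (-1 + 0)*3) + 5)/4155 = -193*((5 - 1*3) + 5)/4155 = -193*((5 - 3) + 5)/4155 = -193*(2 + 5)/4155 = -193/4155*7 = -1351/4155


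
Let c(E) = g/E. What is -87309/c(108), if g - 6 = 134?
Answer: -2357343/35 ≈ -67353.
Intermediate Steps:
g = 140 (g = 6 + 134 = 140)
c(E) = 140/E
-87309/c(108) = -87309/(140/108) = -87309/(140*(1/108)) = -87309/35/27 = -87309*27/35 = -2357343/35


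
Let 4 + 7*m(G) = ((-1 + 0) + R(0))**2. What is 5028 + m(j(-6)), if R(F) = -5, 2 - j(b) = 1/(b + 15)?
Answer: 35228/7 ≈ 5032.6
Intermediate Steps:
j(b) = 2 - 1/(15 + b) (j(b) = 2 - 1/(b + 15) = 2 - 1/(15 + b))
m(G) = 32/7 (m(G) = -4/7 + ((-1 + 0) - 5)**2/7 = -4/7 + (-1 - 5)**2/7 = -4/7 + (1/7)*(-6)**2 = -4/7 + (1/7)*36 = -4/7 + 36/7 = 32/7)
5028 + m(j(-6)) = 5028 + 32/7 = 35228/7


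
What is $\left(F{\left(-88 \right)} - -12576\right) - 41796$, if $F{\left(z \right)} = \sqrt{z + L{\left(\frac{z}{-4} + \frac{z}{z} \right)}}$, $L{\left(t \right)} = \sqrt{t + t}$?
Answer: $-29220 + i \sqrt{88 - \sqrt{46}} \approx -29220.0 + 9.0121 i$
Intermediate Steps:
$L{\left(t \right)} = \sqrt{2} \sqrt{t}$ ($L{\left(t \right)} = \sqrt{2 t} = \sqrt{2} \sqrt{t}$)
$F{\left(z \right)} = \sqrt{z + \sqrt{2} \sqrt{1 - \frac{z}{4}}}$ ($F{\left(z \right)} = \sqrt{z + \sqrt{2} \sqrt{\frac{z}{-4} + \frac{z}{z}}} = \sqrt{z + \sqrt{2} \sqrt{z \left(- \frac{1}{4}\right) + 1}} = \sqrt{z + \sqrt{2} \sqrt{- \frac{z}{4} + 1}} = \sqrt{z + \sqrt{2} \sqrt{1 - \frac{z}{4}}}$)
$\left(F{\left(-88 \right)} - -12576\right) - 41796 = \left(\frac{\sqrt{4 \left(-88\right) + 2 \sqrt{2} \sqrt{4 - -88}}}{2} - -12576\right) - 41796 = \left(\frac{\sqrt{-352 + 2 \sqrt{2} \sqrt{4 + 88}}}{2} + 12576\right) - 41796 = \left(\frac{\sqrt{-352 + 2 \sqrt{2} \sqrt{92}}}{2} + 12576\right) - 41796 = \left(\frac{\sqrt{-352 + 2 \sqrt{2} \cdot 2 \sqrt{23}}}{2} + 12576\right) - 41796 = \left(\frac{\sqrt{-352 + 4 \sqrt{46}}}{2} + 12576\right) - 41796 = \left(12576 + \frac{\sqrt{-352 + 4 \sqrt{46}}}{2}\right) - 41796 = -29220 + \frac{\sqrt{-352 + 4 \sqrt{46}}}{2}$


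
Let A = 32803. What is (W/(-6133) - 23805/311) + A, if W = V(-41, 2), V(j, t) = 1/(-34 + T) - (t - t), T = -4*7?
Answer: 3870116410599/118256506 ≈ 32726.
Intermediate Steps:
T = -28
V(j, t) = -1/62 (V(j, t) = 1/(-34 - 28) - (t - t) = 1/(-62) - 1*0 = -1/62 + 0 = -1/62)
W = -1/62 ≈ -0.016129
(W/(-6133) - 23805/311) + A = (-1/62/(-6133) - 23805/311) + 32803 = (-1/62*(-1/6133) - 23805*1/311) + 32803 = (1/380246 - 23805/311) + 32803 = -9051755719/118256506 + 32803 = 3870116410599/118256506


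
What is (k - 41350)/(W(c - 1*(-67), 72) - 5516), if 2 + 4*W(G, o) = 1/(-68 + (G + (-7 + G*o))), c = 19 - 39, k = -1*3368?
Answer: 600294432/74053495 ≈ 8.1062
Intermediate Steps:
k = -3368
c = -20
W(G, o) = -1/2 + 1/(4*(-75 + G + G*o)) (W(G, o) = -1/2 + 1/(4*(-68 + (G + (-7 + G*o)))) = -1/2 + 1/(4*(-68 + (-7 + G + G*o))) = -1/2 + 1/(4*(-75 + G + G*o)))
(k - 41350)/(W(c - 1*(-67), 72) - 5516) = (-3368 - 41350)/((151/4 - (-20 - 1*(-67))/2 - 1/2*(-20 - 1*(-67))*72)/(-75 + (-20 - 1*(-67)) + (-20 - 1*(-67))*72) - 5516) = -44718/((151/4 - (-20 + 67)/2 - 1/2*(-20 + 67)*72)/(-75 + (-20 + 67) + (-20 + 67)*72) - 5516) = -44718/((151/4 - 1/2*47 - 1/2*47*72)/(-75 + 47 + 47*72) - 5516) = -44718/((151/4 - 47/2 - 1692)/(-75 + 47 + 3384) - 5516) = -44718/(-6711/4/3356 - 5516) = -44718/((1/3356)*(-6711/4) - 5516) = -44718/(-6711/13424 - 5516) = -44718/(-74053495/13424) = -44718*(-13424/74053495) = 600294432/74053495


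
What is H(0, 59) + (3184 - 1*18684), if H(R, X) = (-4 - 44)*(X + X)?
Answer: -21164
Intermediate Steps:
H(R, X) = -96*X
H(0, 59) + (3184 - 1*18684) = -96*59 + (3184 - 1*18684) = -5664 + (3184 - 18684) = -5664 - 15500 = -21164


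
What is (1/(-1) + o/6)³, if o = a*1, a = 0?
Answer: -1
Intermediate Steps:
o = 0 (o = 0*1 = 0)
(1/(-1) + o/6)³ = (1/(-1) + 0/6)³ = (1*(-1) + 0*(⅙))³ = (-1 + 0)³ = (-1)³ = -1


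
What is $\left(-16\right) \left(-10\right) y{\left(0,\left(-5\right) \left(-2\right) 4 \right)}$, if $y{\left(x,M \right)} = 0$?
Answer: $0$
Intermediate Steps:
$\left(-16\right) \left(-10\right) y{\left(0,\left(-5\right) \left(-2\right) 4 \right)} = \left(-16\right) \left(-10\right) 0 = 160 \cdot 0 = 0$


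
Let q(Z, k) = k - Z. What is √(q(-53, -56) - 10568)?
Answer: 31*I*√11 ≈ 102.82*I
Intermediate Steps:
√(q(-53, -56) - 10568) = √((-56 - 1*(-53)) - 10568) = √((-56 + 53) - 10568) = √(-3 - 10568) = √(-10571) = 31*I*√11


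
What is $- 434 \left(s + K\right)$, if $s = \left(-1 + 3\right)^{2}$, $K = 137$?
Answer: $-61194$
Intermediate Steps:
$s = 4$ ($s = 2^{2} = 4$)
$- 434 \left(s + K\right) = - 434 \left(4 + 137\right) = \left(-434\right) 141 = -61194$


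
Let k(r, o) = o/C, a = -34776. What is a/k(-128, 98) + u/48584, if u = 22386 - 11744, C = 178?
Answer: -10740719137/170044 ≈ -63164.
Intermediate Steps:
k(r, o) = o/178
u = 10642
a/k(-128, 98) + u/48584 = -34776/((1/178)*98) + 10642/48584 = -34776/49/89 + 10642*(1/48584) = -34776*89/49 + 5321/24292 = -442152/7 + 5321/24292 = -10740719137/170044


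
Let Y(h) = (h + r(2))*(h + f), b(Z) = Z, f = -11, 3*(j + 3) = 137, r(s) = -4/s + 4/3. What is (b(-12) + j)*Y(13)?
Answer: 6808/9 ≈ 756.44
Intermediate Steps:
r(s) = 4/3 - 4/s (r(s) = -4/s + 4*(1/3) = -4/s + 4/3 = 4/3 - 4/s)
j = 128/3 (j = -3 + (1/3)*137 = -3 + 137/3 = 128/3 ≈ 42.667)
Y(h) = (-11 + h)*(-2/3 + h) (Y(h) = (h + (4/3 - 4/2))*(h - 11) = (h + (4/3 - 4*1/2))*(-11 + h) = (h + (4/3 - 2))*(-11 + h) = (h - 2/3)*(-11 + h) = (-2/3 + h)*(-11 + h) = (-11 + h)*(-2/3 + h))
(b(-12) + j)*Y(13) = (-12 + 128/3)*(22/3 + 13**2 - 35/3*13) = 92*(22/3 + 169 - 455/3)/3 = (92/3)*(74/3) = 6808/9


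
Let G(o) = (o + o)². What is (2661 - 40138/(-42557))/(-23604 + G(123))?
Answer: 113284315/1570863984 ≈ 0.072116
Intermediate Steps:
G(o) = 4*o² (G(o) = (2*o)² = 4*o²)
(2661 - 40138/(-42557))/(-23604 + G(123)) = (2661 - 40138/(-42557))/(-23604 + 4*123²) = (2661 - 40138*(-1/42557))/(-23604 + 4*15129) = (2661 + 40138/42557)/(-23604 + 60516) = (113284315/42557)/36912 = (113284315/42557)*(1/36912) = 113284315/1570863984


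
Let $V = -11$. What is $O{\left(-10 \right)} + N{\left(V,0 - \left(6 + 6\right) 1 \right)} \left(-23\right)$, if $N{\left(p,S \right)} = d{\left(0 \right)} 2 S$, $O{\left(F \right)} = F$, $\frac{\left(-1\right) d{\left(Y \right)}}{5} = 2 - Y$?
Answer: $-5530$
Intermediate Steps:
$d{\left(Y \right)} = -10 + 5 Y$ ($d{\left(Y \right)} = - 5 \left(2 - Y\right) = -10 + 5 Y$)
$N{\left(p,S \right)} = - 20 S$ ($N{\left(p,S \right)} = \left(-10 + 5 \cdot 0\right) 2 S = \left(-10 + 0\right) 2 S = \left(-10\right) 2 S = - 20 S$)
$O{\left(-10 \right)} + N{\left(V,0 - \left(6 + 6\right) 1 \right)} \left(-23\right) = -10 + - 20 \left(0 - \left(6 + 6\right) 1\right) \left(-23\right) = -10 + - 20 \left(0 - 12 \cdot 1\right) \left(-23\right) = -10 + - 20 \left(0 - 12\right) \left(-23\right) = -10 + \left(-20\right) \left(-12\right) \left(-23\right) = -10 + 240 \left(-23\right) = -10 - 5520 = -5530$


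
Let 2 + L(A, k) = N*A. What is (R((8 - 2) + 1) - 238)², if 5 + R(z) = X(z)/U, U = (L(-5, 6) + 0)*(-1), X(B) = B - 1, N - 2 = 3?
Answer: 4774225/81 ≈ 58941.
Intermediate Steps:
N = 5 (N = 2 + 3 = 5)
L(A, k) = -2 + 5*A
X(B) = -1 + B
U = 27 (U = ((-2 + 5*(-5)) + 0)*(-1) = ((-2 - 25) + 0)*(-1) = (-27 + 0)*(-1) = -27*(-1) = 27)
R(z) = -136/27 + z/27 (R(z) = -5 + (-1 + z)/27 = -5 + (-1 + z)*(1/27) = -5 + (-1/27 + z/27) = -136/27 + z/27)
(R((8 - 2) + 1) - 238)² = ((-136/27 + ((8 - 2) + 1)/27) - 238)² = ((-136/27 + (6 + 1)/27) - 238)² = ((-136/27 + (1/27)*7) - 238)² = ((-136/27 + 7/27) - 238)² = (-43/9 - 238)² = (-2185/9)² = 4774225/81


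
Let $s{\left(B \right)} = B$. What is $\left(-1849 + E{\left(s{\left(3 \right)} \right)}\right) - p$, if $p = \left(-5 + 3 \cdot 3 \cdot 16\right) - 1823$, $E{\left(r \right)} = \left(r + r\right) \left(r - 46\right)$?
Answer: $-423$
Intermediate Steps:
$E{\left(r \right)} = 2 r \left(-46 + r\right)$
$p = -1684$ ($p = \left(-5 + 9 \cdot 16\right) - 1823 = \left(-5 + 144\right) - 1823 = 139 - 1823 = -1684$)
$\left(-1849 + E{\left(s{\left(3 \right)} \right)}\right) - p = \left(-1849 + 2 \cdot 3 \left(-46 + 3\right)\right) - -1684 = \left(-1849 + 2 \cdot 3 \left(-43\right)\right) + 1684 = \left(-1849 - 258\right) + 1684 = -2107 + 1684 = -423$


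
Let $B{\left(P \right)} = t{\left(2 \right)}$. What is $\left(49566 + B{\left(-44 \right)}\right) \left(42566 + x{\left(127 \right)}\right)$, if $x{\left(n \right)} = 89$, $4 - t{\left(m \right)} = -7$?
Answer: $2114706935$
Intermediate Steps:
$t{\left(m \right)} = 11$ ($t{\left(m \right)} = 4 - -7 = 4 + 7 = 11$)
$B{\left(P \right)} = 11$
$\left(49566 + B{\left(-44 \right)}\right) \left(42566 + x{\left(127 \right)}\right) = \left(49566 + 11\right) \left(42566 + 89\right) = 49577 \cdot 42655 = 2114706935$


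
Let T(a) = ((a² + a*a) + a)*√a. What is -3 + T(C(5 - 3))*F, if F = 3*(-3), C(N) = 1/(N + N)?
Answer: -75/16 ≈ -4.6875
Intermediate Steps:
C(N) = 1/(2*N)
F = -9
T(a) = √a*(a + 2*a²) (T(a) = ((a² + a²) + a)*√a = (2*a² + a)*√a = (a + 2*a²)*√a = √a*(a + 2*a²))
-3 + T(C(5 - 3))*F = -3 + ((1/(2*(5 - 3)))^(3/2)*(1 + 2*(1/(2*(5 - 3)))))*(-9) = -3 + (((½)/2)^(3/2)*(1 + 2*((½)/2)))*(-9) = -3 + (((½)*(½))^(3/2)*(1 + 2*((½)*(½))))*(-9) = -3 + ((¼)^(3/2)*(1 + 2*(¼)))*(-9) = -3 + ((1 + ½)/8)*(-9) = -3 + ((⅛)*(3/2))*(-9) = -3 + (3/16)*(-9) = -3 - 27/16 = -75/16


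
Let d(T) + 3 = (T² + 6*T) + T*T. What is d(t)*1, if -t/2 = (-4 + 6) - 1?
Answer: -7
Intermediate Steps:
t = -2 (t = -2*((-4 + 6) - 1) = -2*(2 - 1) = -2*1 = -2)
d(T) = -3 + 2*T² + 6*T (d(T) = -3 + ((T² + 6*T) + T*T) = -3 + ((T² + 6*T) + T²) = -3 + (2*T² + 6*T) = -3 + 2*T² + 6*T)
d(t)*1 = (-3 + 2*(-2)² + 6*(-2))*1 = (-3 + 2*4 - 12)*1 = (-3 + 8 - 12)*1 = -7*1 = -7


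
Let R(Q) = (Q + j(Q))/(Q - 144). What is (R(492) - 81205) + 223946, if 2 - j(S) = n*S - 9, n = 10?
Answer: 49669451/348 ≈ 1.4273e+5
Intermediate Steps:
j(S) = 11 - 10*S (j(S) = 2 - (10*S - 9) = 2 - (-9 + 10*S) = 2 + (9 - 10*S) = 11 - 10*S)
R(Q) = (11 - 9*Q)/(-144 + Q) (R(Q) = (Q + (11 - 10*Q))/(Q - 144) = (11 - 9*Q)/(-144 + Q))
(R(492) - 81205) + 223946 = ((11 - 9*492)/(-144 + 492) - 81205) + 223946 = ((11 - 4428)/348 - 81205) + 223946 = ((1/348)*(-4417) - 81205) + 223946 = (-4417/348 - 81205) + 223946 = -28263757/348 + 223946 = 49669451/348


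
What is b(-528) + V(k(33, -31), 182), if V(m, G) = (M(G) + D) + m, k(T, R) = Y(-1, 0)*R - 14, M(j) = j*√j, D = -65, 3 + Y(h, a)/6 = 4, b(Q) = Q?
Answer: -793 + 182*√182 ≈ 1662.3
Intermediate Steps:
Y(h, a) = 6 (Y(h, a) = -18 + 6*4 = -18 + 24 = 6)
M(j) = j^(3/2)
k(T, R) = -14 + 6*R (k(T, R) = 6*R - 14 = -14 + 6*R)
V(m, G) = -65 + m + G^(3/2) (V(m, G) = (G^(3/2) - 65) + m = (-65 + G^(3/2)) + m = -65 + m + G^(3/2))
b(-528) + V(k(33, -31), 182) = -528 + (-65 + (-14 + 6*(-31)) + 182^(3/2)) = -528 + (-65 + (-14 - 186) + 182*√182) = -528 + (-65 - 200 + 182*√182) = -528 + (-265 + 182*√182) = -793 + 182*√182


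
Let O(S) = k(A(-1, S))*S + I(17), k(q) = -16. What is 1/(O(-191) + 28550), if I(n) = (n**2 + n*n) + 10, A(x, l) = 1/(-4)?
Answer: 1/32194 ≈ 3.1062e-5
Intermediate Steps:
A(x, l) = -1/4
I(n) = 10 + 2*n**2 (I(n) = (n**2 + n**2) + 10 = 2*n**2 + 10 = 10 + 2*n**2)
O(S) = 588 - 16*S (O(S) = -16*S + (10 + 2*17**2) = -16*S + (10 + 2*289) = -16*S + (10 + 578) = -16*S + 588 = 588 - 16*S)
1/(O(-191) + 28550) = 1/((588 - 16*(-191)) + 28550) = 1/((588 + 3056) + 28550) = 1/(3644 + 28550) = 1/32194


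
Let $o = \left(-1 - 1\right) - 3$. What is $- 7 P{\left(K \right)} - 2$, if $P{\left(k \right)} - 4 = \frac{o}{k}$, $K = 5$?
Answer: $-23$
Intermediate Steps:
$o = -5$ ($o = -2 - 3 = -5$)
$P{\left(k \right)} = 4 - \frac{5}{k}$
$- 7 P{\left(K \right)} - 2 = - 7 \left(4 - \frac{5}{5}\right) - 2 = - 7 \left(4 - 1\right) - 2 = \left(-7\right) 3 - 2 = -21 - 2 = -23$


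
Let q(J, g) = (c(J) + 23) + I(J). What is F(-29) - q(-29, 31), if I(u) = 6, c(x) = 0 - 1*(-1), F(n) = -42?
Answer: -72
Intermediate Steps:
c(x) = 1 (c(x) = 0 + 1 = 1)
q(J, g) = 30 (q(J, g) = (1 + 23) + 6 = 24 + 6 = 30)
F(-29) - q(-29, 31) = -42 - 1*30 = -42 - 30 = -72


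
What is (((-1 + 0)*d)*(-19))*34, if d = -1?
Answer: -646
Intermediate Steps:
(((-1 + 0)*d)*(-19))*34 = (((-1 + 0)*(-1))*(-19))*34 = (-1*(-1)*(-19))*34 = (1*(-19))*34 = -19*34 = -646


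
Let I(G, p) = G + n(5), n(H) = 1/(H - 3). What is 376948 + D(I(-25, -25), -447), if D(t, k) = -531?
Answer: 376417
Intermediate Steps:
n(H) = 1/(-3 + H)
I(G, p) = ½ + G (I(G, p) = G + 1/(-3 + 5) = G + 1/2 = G + ½ = ½ + G)
376948 + D(I(-25, -25), -447) = 376948 - 531 = 376417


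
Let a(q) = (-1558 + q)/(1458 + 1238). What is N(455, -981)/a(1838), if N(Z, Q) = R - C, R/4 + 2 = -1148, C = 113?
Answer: -1588281/35 ≈ -45379.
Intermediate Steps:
R = -4600 (R = -8 + 4*(-1148) = -8 - 4592 = -4600)
N(Z, Q) = -4713 (N(Z, Q) = -4600 - 1*113 = -4600 - 113 = -4713)
a(q) = -779/1348 + q/2696 (a(q) = (-1558 + q)/2696 = (-1558 + q)*(1/2696) = -779/1348 + q/2696)
N(455, -981)/a(1838) = -4713/(-779/1348 + (1/2696)*1838) = -4713/(-779/1348 + 919/1348) = -4713/35/337 = -4713*337/35 = -1588281/35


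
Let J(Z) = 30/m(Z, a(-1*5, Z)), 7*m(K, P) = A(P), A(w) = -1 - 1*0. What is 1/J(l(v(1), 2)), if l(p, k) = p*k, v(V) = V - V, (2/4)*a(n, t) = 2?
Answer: -1/210 ≈ -0.0047619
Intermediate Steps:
a(n, t) = 4 (a(n, t) = 2*2 = 4)
A(w) = -1 (A(w) = -1 + 0 = -1)
v(V) = 0
l(p, k) = k*p
m(K, P) = -⅐ (m(K, P) = (⅐)*(-1) = -⅐)
J(Z) = -210 (J(Z) = 30/(-⅐) = 30*(-7) = -210)
1/J(l(v(1), 2)) = 1/(-210) = -1/210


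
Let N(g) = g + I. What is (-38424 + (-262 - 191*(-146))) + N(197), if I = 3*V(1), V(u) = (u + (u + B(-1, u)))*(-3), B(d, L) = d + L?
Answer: -10621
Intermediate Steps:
B(d, L) = L + d
V(u) = 3 - 9*u (V(u) = (u + (u + (u - 1)))*(-3) = (u + (u + (-1 + u)))*(-3) = (u + (-1 + 2*u))*(-3) = (-1 + 3*u)*(-3) = 3 - 9*u)
I = -18 (I = 3*(3 - 9*1) = 3*(3 - 9) = 3*(-6) = -18)
N(g) = -18 + g (N(g) = g - 18 = -18 + g)
(-38424 + (-262 - 191*(-146))) + N(197) = (-38424 + (-262 - 191*(-146))) + (-18 + 197) = (-38424 + (-262 + 27886)) + 179 = (-38424 + 27624) + 179 = -10800 + 179 = -10621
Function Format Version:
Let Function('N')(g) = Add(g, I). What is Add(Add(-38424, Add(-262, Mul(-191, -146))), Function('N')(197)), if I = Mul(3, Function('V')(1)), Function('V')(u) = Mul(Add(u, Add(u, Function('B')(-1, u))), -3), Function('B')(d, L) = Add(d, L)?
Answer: -10621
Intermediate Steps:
Function('B')(d, L) = Add(L, d)
Function('V')(u) = Add(3, Mul(-9, u)) (Function('V')(u) = Mul(Add(u, Add(u, Add(u, -1))), -3) = Mul(Add(u, Add(u, Add(-1, u))), -3) = Mul(Add(u, Add(-1, Mul(2, u))), -3) = Mul(Add(-1, Mul(3, u)), -3) = Add(3, Mul(-9, u)))
I = -18 (I = Mul(3, Add(3, Mul(-9, 1))) = Mul(3, Add(3, -9)) = Mul(3, -6) = -18)
Function('N')(g) = Add(-18, g) (Function('N')(g) = Add(g, -18) = Add(-18, g))
Add(Add(-38424, Add(-262, Mul(-191, -146))), Function('N')(197)) = Add(Add(-38424, Add(-262, Mul(-191, -146))), Add(-18, 197)) = Add(Add(-38424, Add(-262, 27886)), 179) = Add(Add(-38424, 27624), 179) = Add(-10800, 179) = -10621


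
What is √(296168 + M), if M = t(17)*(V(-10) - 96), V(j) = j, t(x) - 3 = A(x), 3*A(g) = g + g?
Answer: √2651838/3 ≈ 542.82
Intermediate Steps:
A(g) = 2*g/3 (A(g) = (g + g)/3 = (2*g)/3 = 2*g/3)
t(x) = 3 + 2*x/3
M = -4558/3 (M = (3 + (⅔)*17)*(-10 - 96) = (3 + 34/3)*(-106) = (43/3)*(-106) = -4558/3 ≈ -1519.3)
√(296168 + M) = √(296168 - 4558/3) = √(883946/3) = √2651838/3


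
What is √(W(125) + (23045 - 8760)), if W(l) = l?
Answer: √14410 ≈ 120.04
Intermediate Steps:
√(W(125) + (23045 - 8760)) = √(125 + (23045 - 8760)) = √(125 + 14285) = √14410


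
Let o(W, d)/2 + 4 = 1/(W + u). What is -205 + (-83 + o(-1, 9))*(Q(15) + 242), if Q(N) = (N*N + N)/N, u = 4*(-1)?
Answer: -118931/5 ≈ -23786.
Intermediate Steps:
u = -4
Q(N) = (N + N**2)/N (Q(N) = (N**2 + N)/N = (N + N**2)/N)
o(W, d) = -8 + 2/(-4 + W) (o(W, d) = -8 + 2/(W - 4) = -8 + 2/(-4 + W))
-205 + (-83 + o(-1, 9))*(Q(15) + 242) = -205 + (-83 + 2*(17 - 4*(-1))/(-4 - 1))*((1 + 15) + 242) = -205 + (-83 + 2*(17 + 4)/(-5))*(16 + 242) = -205 + (-83 + 2*(-1/5)*21)*258 = -205 + (-83 - 42/5)*258 = -205 - 457/5*258 = -205 - 117906/5 = -118931/5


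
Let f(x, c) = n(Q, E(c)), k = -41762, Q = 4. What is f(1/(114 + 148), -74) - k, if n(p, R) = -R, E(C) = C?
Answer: 41836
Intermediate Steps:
f(x, c) = -c
f(1/(114 + 148), -74) - k = -1*(-74) - 1*(-41762) = 74 + 41762 = 41836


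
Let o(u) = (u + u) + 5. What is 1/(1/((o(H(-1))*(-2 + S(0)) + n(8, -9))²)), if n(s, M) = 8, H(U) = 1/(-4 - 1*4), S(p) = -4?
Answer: 1681/4 ≈ 420.25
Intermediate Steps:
H(U) = -⅛ (H(U) = 1/(-4 - 4) = 1/(-8) = -⅛)
o(u) = 5 + 2*u (o(u) = 2*u + 5 = 5 + 2*u)
1/(1/((o(H(-1))*(-2 + S(0)) + n(8, -9))²)) = 1/(1/(((5 + 2*(-⅛))*(-2 - 4) + 8)²)) = 1/(1/(((5 - ¼)*(-6) + 8)²)) = 1/(1/(((19/4)*(-6) + 8)²)) = 1/(1/((-57/2 + 8)²)) = 1/(1/((-41/2)²)) = 1/(1/(1681/4)) = 1/(4/1681) = 1681/4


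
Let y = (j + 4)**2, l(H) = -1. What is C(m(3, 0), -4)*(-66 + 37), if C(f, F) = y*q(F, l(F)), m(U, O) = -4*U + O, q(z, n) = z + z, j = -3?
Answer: 232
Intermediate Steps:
q(z, n) = 2*z
m(U, O) = O - 4*U
y = 1 (y = (-3 + 4)**2 = 1**2 = 1)
C(f, F) = 2*F (C(f, F) = 1*(2*F) = 2*F)
C(m(3, 0), -4)*(-66 + 37) = (2*(-4))*(-66 + 37) = -8*(-29) = 232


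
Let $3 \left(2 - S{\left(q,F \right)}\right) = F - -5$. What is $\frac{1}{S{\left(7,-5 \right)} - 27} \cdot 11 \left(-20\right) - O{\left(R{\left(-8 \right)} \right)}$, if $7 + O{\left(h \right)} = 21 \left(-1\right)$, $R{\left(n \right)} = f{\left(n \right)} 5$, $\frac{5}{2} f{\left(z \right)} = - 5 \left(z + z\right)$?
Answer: $\frac{184}{5} \approx 36.8$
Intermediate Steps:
$f{\left(z \right)} = - 4 z$ ($f{\left(z \right)} = \frac{2 \left(- 5 \left(z + z\right)\right)}{5} = \frac{2 \left(- 5 \cdot 2 z\right)}{5} = \frac{2 \left(- 10 z\right)}{5} = - 4 z$)
$R{\left(n \right)} = - 20 n$ ($R{\left(n \right)} = - 4 n 5 = - 20 n$)
$S{\left(q,F \right)} = \frac{1}{3} - \frac{F}{3}$ ($S{\left(q,F \right)} = 2 - \frac{F - -5}{3} = 2 - \frac{F + 5}{3} = 2 - \frac{5 + F}{3} = 2 - \left(\frac{5}{3} + \frac{F}{3}\right) = \frac{1}{3} - \frac{F}{3}$)
$O{\left(h \right)} = -28$ ($O{\left(h \right)} = -7 + 21 \left(-1\right) = -7 - 21 = -28$)
$\frac{1}{S{\left(7,-5 \right)} - 27} \cdot 11 \left(-20\right) - O{\left(R{\left(-8 \right)} \right)} = \frac{1}{\left(\frac{1}{3} - - \frac{5}{3}\right) - 27} \cdot 11 \left(-20\right) - -28 = \frac{1}{\left(\frac{1}{3} + \frac{5}{3}\right) - 27} \cdot 11 \left(-20\right) + 28 = \frac{1}{2 - 27} \cdot 11 \left(-20\right) + 28 = \frac{1}{-25} \cdot 11 \left(-20\right) + 28 = \left(- \frac{1}{25}\right) 11 \left(-20\right) + 28 = \left(- \frac{11}{25}\right) \left(-20\right) + 28 = \frac{44}{5} + 28 = \frac{184}{5}$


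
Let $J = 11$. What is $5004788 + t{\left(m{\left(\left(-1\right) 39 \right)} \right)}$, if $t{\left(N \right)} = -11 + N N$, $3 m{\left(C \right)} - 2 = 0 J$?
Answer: $\frac{45042997}{9} \approx 5.0048 \cdot 10^{6}$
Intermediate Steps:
$m{\left(C \right)} = \frac{2}{3}$ ($m{\left(C \right)} = \frac{2}{3} + \frac{0 \cdot 11}{3} = \frac{2}{3} + \frac{1}{3} \cdot 0 = \frac{2}{3} + 0 = \frac{2}{3}$)
$t{\left(N \right)} = -11 + N^{2}$
$5004788 + t{\left(m{\left(\left(-1\right) 39 \right)} \right)} = 5004788 - \left(11 - \left(\frac{2}{3}\right)^{2}\right) = 5004788 + \left(-11 + \frac{4}{9}\right) = 5004788 - \frac{95}{9} = \frac{45042997}{9}$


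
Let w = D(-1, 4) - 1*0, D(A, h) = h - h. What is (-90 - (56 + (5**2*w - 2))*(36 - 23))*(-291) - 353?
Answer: 230119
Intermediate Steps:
D(A, h) = 0
w = 0 (w = 0 - 1*0 = 0 + 0 = 0)
(-90 - (56 + (5**2*w - 2))*(36 - 23))*(-291) - 353 = (-90 - (56 + (5**2*0 - 2))*(36 - 23))*(-291) - 353 = (-90 - (56 + (25*0 - 2))*13)*(-291) - 353 = (-90 - (56 + (0 - 2))*13)*(-291) - 353 = (-90 - (56 - 2)*13)*(-291) - 353 = (-90 - 54*13)*(-291) - 353 = (-90 - 1*702)*(-291) - 353 = (-90 - 702)*(-291) - 353 = -792*(-291) - 353 = 230472 - 353 = 230119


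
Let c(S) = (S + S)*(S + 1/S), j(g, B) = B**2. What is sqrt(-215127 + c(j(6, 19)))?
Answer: sqrt(45517) ≈ 213.35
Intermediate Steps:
c(S) = 2*S*(S + 1/S) (c(S) = (2*S)*(S + 1/S) = 2*S*(S + 1/S))
sqrt(-215127 + c(j(6, 19))) = sqrt(-215127 + (2 + 2*(19**2)**2)) = sqrt(-215127 + (2 + 2*361**2)) = sqrt(-215127 + (2 + 2*130321)) = sqrt(-215127 + (2 + 260642)) = sqrt(-215127 + 260644) = sqrt(45517)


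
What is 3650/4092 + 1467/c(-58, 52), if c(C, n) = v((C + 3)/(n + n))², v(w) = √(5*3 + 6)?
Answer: 1013269/14322 ≈ 70.749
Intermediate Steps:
v(w) = √21 (v(w) = √(15 + 6) = √21)
c(C, n) = 21 (c(C, n) = (√21)² = 21)
3650/4092 + 1467/c(-58, 52) = 3650/4092 + 1467/21 = 3650*(1/4092) + 1467*(1/21) = 1825/2046 + 489/7 = 1013269/14322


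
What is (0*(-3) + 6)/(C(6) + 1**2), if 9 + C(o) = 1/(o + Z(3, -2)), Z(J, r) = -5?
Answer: -6/7 ≈ -0.85714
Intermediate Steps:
C(o) = -9 + 1/(-5 + o) (C(o) = -9 + 1/(o - 5) = -9 + 1/(-5 + o))
(0*(-3) + 6)/(C(6) + 1**2) = (0*(-3) + 6)/((46 - 9*6)/(-5 + 6) + 1**2) = (0 + 6)/((46 - 54)/1 + 1) = 6/(1*(-8) + 1) = 6/(-8 + 1) = 6/(-7) = -1/7*6 = -6/7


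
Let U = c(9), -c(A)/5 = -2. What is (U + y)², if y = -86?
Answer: 5776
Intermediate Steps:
c(A) = 10 (c(A) = -5*(-2) = 10)
U = 10
(U + y)² = (10 - 86)² = (-76)² = 5776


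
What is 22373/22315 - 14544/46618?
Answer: 359217577/520140335 ≈ 0.69062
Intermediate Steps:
22373/22315 - 14544/46618 = 22373*(1/22315) - 14544*1/46618 = 22373/22315 - 7272/23309 = 359217577/520140335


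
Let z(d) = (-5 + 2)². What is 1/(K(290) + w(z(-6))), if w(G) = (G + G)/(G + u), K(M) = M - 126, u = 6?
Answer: 5/826 ≈ 0.0060533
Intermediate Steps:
z(d) = 9 (z(d) = (-3)² = 9)
K(M) = -126 + M
w(G) = 2*G/(6 + G) (w(G) = (G + G)/(G + 6) = (2*G)/(6 + G) = 2*G/(6 + G))
1/(K(290) + w(z(-6))) = 1/((-126 + 290) + 2*9/(6 + 9)) = 1/(164 + 2*9/15) = 1/(164 + 2*9*(1/15)) = 1/(164 + 6/5) = 1/(826/5) = 5/826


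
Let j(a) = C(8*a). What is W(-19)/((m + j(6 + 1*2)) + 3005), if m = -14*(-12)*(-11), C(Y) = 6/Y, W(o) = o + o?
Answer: -1216/37027 ≈ -0.032841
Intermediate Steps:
W(o) = 2*o
j(a) = 3/(4*a) (j(a) = 6/((8*a)) = 6*(1/(8*a)) = 3/(4*a))
m = -1848 (m = 168*(-11) = -1848)
W(-19)/((m + j(6 + 1*2)) + 3005) = (2*(-19))/((-1848 + 3/(4*(6 + 1*2))) + 3005) = -38/((-1848 + 3/(4*(6 + 2))) + 3005) = -38/((-1848 + (3/4)/8) + 3005) = -38/((-1848 + (3/4)*(1/8)) + 3005) = -38/((-1848 + 3/32) + 3005) = -38/(-59133/32 + 3005) = -38/37027/32 = -38*32/37027 = -1216/37027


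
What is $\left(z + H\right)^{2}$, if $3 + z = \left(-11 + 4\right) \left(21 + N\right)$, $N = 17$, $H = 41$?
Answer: $51984$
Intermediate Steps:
$z = -269$ ($z = -3 + \left(-11 + 4\right) \left(21 + 17\right) = -3 - 266 = -269$)
$\left(z + H\right)^{2} = \left(-269 + 41\right)^{2} = \left(-228\right)^{2} = 51984$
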